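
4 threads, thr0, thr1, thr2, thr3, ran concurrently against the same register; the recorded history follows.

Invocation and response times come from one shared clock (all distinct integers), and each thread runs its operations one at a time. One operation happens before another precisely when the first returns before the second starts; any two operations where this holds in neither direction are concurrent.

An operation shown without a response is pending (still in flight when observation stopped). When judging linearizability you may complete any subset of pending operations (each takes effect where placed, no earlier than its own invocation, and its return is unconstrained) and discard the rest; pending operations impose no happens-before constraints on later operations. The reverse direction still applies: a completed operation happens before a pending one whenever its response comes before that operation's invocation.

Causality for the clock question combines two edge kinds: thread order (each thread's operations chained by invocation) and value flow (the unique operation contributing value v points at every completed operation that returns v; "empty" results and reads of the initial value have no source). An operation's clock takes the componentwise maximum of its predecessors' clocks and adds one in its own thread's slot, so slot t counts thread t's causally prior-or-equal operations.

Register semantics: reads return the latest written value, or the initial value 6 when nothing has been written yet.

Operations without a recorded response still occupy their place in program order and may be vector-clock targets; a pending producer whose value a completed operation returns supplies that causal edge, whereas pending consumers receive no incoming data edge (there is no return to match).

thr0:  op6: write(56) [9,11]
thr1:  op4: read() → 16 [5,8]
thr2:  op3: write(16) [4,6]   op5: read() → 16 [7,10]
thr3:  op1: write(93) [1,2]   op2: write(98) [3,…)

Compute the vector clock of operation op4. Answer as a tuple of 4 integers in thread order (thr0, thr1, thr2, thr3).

no predecessors for op1 (invoked 1): thr3 increments from zero → (0, 0, 0, 1)
no predecessors for op3 (invoked 4): thr2 increments from zero → (0, 0, 1, 0)
no predecessors for op6 (invoked 9): thr0 increments from zero → (1, 0, 0, 0)
VC(op2, invoked at 3): max of VC(op1)=(0, 0, 0, 1), then +1 on thread thr3 → (0, 0, 0, 2)
VC(op5, invoked at 7): max of VC(op3)=(0, 0, 1, 0), then +1 on thread thr2 → (0, 0, 2, 0)
VC(op4, invoked at 5): max of VC(op3)=(0, 0, 1, 0), then +1 on thread thr1 → (0, 1, 1, 0)
target: VC(op4) = (0, 1, 1, 0)

(0, 1, 1, 0)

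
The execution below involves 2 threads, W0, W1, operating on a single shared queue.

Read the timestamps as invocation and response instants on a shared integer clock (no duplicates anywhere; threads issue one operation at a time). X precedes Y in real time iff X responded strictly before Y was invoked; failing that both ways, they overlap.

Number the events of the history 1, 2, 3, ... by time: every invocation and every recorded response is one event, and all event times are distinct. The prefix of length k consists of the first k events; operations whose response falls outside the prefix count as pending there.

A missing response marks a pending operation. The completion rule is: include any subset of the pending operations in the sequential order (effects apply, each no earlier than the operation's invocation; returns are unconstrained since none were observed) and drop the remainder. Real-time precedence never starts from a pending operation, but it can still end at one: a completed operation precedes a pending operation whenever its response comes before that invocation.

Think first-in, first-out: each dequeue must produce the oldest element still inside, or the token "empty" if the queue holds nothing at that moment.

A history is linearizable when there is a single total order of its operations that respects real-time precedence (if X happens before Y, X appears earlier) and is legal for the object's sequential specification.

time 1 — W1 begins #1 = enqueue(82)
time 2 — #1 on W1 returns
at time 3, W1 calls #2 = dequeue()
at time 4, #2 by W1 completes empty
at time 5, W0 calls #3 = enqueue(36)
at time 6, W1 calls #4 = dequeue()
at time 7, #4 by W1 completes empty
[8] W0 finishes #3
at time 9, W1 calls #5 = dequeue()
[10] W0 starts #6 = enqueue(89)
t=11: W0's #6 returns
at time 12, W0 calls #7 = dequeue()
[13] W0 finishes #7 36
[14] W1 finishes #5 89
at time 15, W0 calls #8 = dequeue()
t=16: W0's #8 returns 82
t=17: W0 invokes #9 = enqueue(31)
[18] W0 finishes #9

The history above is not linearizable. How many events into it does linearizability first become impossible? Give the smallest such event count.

4

a valid linearization of events 1..3 exists, for instance #1:
step 1: #1 enqueue(82) — queue <82>
event 4 — #2's response, time 4 — after it, nothing linearizes
e.g. #1, #2: illegal at step 2, since #2 dequeue() → empty cannot apply there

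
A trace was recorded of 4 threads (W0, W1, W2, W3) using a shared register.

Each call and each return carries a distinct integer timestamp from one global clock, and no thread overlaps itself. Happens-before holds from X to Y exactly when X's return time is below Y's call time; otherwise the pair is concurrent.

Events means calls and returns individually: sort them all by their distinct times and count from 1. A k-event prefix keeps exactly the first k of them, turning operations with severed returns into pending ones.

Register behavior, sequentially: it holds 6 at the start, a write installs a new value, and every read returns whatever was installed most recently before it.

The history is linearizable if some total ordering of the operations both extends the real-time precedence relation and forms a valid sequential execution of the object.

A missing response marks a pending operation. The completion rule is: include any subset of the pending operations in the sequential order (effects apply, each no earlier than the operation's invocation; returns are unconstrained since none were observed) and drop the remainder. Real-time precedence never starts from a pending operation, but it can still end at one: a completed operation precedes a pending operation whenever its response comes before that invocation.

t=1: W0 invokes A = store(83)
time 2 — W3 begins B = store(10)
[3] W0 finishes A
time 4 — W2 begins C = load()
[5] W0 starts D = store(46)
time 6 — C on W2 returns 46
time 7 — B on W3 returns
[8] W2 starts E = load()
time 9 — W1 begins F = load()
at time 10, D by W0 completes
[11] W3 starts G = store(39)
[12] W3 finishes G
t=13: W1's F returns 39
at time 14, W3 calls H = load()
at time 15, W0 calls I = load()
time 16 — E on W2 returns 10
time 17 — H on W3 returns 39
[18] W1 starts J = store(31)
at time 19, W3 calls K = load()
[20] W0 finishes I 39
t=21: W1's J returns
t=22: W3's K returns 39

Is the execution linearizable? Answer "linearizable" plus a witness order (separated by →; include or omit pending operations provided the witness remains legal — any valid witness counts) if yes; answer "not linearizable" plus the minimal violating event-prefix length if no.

after step 1 (A store(83)): value 83
after step 2 (D store(46)): value 46
after step 3 (C load() → 46): value 46
after step 4 (B store(10)): value 10
after step 5 (E load() → 10): value 10
after step 6 (G store(39)): value 39
after step 7 (F load() → 39): value 39
after step 8 (H load() → 39): value 39
after step 9 (I load() → 39): value 39
after step 10 (K load() → 39): value 39
after step 11 (J store(31)): value 31

linearizable — witness: A → D → C → B → E → G → F → H → I → K → J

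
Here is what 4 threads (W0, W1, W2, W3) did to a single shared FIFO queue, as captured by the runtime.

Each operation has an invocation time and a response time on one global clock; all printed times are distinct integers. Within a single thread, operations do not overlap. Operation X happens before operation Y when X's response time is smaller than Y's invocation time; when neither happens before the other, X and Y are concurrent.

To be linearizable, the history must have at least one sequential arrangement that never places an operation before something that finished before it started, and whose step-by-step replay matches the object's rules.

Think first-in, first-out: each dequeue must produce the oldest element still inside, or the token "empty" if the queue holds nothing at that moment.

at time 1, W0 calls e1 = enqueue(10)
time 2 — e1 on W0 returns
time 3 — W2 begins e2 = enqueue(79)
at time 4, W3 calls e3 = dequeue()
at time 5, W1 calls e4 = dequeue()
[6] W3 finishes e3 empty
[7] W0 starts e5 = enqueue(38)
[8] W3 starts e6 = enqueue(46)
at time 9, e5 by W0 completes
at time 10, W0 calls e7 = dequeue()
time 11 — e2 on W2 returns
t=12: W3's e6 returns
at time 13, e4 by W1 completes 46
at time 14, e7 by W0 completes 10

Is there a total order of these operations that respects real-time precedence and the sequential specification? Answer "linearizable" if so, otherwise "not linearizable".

not linearizable

already the first 13 events (up to e4's response at time 13) admit no linearization; the first 12 still do
no legal order exists: 40 real-time-consistent candidates over 6 completed FIFO queue operations, all rejected
include/drop combinations of the 1 pending operation (e7) were all tried; none helps
take e1, e2, e3, e4, e5, e6 (pending dropped): step 3 already fails, because e3 dequeue() → empty cannot occur there
take e1, e2, e3, e4, e6, e5 (pending dropped): step 3 already fails, because e3 dequeue() → empty cannot occur there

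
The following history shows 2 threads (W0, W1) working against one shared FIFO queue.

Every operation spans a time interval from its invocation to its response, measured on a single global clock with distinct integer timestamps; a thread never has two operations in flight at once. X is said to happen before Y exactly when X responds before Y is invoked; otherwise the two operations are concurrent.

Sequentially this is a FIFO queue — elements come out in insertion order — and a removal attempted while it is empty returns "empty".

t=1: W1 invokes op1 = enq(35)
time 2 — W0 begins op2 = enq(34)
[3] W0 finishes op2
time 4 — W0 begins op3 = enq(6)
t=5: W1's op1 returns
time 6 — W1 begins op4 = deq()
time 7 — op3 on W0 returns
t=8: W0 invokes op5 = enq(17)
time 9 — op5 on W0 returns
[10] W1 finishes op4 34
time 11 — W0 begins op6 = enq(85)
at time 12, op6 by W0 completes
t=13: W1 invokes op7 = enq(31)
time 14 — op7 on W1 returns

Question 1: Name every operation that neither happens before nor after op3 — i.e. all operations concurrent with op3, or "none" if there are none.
overlap test against op3 [4,7]: concurrent iff the interval meets 4..7
op1 [1,5]: concurrent
op2 [2,3]: before
op4 [6,10]: concurrent
op5 [8,9]: after
op6 [11,12]: after
op7 [13,14]: after

op1, op4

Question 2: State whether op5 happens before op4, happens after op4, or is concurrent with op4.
op5 spans [8,9], op4 spans [6,10]
the intervals overlap in both directions

concurrent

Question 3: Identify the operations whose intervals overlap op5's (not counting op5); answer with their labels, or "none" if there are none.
concurrent with op5 ([8,9]): every op whose interval crosses 8..9
op1 [1,5]: before
op2 [2,3]: before
op3 [4,7]: before
op4 [6,10]: concurrent
op6 [11,12]: after
op7 [13,14]: after

op4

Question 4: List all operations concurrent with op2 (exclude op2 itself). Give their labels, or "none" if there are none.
op2 spans [2,3]: anything still running between times 2 and 3 counts as concurrent
op1 [1,5]: concurrent
op3 [4,7]: after
op4 [6,10]: after
op5 [8,9]: after
op6 [11,12]: after
op7 [13,14]: after

op1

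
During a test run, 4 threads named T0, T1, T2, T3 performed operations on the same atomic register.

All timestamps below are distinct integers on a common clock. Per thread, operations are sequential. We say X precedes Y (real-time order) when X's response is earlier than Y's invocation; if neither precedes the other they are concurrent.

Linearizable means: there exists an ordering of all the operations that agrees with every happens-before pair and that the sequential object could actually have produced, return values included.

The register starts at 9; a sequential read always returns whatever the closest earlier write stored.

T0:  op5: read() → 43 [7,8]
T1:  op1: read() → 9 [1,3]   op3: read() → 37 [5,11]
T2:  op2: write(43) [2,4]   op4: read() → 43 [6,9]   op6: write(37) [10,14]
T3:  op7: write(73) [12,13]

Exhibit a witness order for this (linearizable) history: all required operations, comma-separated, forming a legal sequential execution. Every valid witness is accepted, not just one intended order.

op1, op2, op4, op5, op6, op3, op7

after step 1 (op1 read() → 9): value 9
after step 2 (op2 write(43)): value 43
after step 3 (op4 read() → 43): value 43
after step 4 (op5 read() → 43): value 43
after step 5 (op6 write(37)): value 37
after step 6 (op3 read() → 37): value 37
after step 7 (op7 write(73)): value 73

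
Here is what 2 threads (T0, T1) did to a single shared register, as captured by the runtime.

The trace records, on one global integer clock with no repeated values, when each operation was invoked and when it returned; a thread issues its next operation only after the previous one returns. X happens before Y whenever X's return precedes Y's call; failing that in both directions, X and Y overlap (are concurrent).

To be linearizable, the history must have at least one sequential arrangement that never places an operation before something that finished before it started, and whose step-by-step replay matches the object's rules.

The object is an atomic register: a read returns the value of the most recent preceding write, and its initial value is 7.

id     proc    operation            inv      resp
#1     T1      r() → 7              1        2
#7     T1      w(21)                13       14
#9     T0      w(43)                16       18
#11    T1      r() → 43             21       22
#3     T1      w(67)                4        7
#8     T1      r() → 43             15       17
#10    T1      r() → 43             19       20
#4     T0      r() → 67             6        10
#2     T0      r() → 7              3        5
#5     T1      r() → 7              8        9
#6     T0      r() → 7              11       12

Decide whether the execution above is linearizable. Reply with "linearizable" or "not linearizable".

not linearizable

already the first 9 events (up to #5's response at time 9) admit no linearization; the first 8 still do
no legal order exists: 2 real-time-consistent candidates over 4 completed register operations, all rejected
include/drop combinations of the 1 pending operation (#4) were all tried; none helps
one such order, #1, #2, #3, #5 (pending dropped), breaks at step 4 where #5 r() → 7 is illegal
one such order, #1, #3, #2, #5 (pending dropped), breaks at step 3 where #2 r() → 7 is illegal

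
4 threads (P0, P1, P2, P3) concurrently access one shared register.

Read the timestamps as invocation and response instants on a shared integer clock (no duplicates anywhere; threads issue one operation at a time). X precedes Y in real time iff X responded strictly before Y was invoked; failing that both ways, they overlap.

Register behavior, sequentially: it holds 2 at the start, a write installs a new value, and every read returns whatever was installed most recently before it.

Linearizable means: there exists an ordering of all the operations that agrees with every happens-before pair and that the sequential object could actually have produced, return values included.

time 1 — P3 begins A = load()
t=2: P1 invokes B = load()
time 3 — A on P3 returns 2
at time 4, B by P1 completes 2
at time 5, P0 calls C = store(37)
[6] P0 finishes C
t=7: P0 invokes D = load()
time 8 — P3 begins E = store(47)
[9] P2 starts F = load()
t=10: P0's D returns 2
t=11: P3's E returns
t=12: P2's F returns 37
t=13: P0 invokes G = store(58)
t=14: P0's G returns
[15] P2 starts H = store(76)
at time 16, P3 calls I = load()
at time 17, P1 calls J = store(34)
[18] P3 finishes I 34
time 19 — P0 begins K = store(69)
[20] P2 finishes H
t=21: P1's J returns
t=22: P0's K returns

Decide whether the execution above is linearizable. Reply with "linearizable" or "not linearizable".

events 1..9 are fine; event 10 — the response of D at time 10 — makes the prefix non-linearizable
every one of the 2 real-time-consistent orders over 4 completed register ops fails the sequential spec
no completion choice of the 2 pending operations (E, F) rescues it — every subset was tried
take A, B, C, D (pending dropped): step 4 already fails, because D load() → 2 cannot occur there
take B, A, C, D (pending dropped): step 4 already fails, because D load() → 2 cannot occur there

not linearizable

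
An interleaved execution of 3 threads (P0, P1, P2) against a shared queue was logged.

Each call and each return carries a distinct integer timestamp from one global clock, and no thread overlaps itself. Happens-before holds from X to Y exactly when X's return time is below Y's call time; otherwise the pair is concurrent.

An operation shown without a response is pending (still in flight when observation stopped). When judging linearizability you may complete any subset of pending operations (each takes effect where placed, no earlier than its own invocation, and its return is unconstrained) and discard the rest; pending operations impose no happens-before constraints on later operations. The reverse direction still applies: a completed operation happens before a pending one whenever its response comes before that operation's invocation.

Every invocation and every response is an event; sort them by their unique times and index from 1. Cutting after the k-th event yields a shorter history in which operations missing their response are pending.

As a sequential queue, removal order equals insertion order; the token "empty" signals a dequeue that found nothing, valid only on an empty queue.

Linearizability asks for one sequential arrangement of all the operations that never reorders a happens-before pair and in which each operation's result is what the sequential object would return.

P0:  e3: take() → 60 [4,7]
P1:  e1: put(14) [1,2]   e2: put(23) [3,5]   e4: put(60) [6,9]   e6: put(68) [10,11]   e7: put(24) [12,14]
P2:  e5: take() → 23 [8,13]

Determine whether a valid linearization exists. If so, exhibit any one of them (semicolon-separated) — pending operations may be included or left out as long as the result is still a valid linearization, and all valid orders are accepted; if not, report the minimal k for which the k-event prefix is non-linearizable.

not linearizable — minimal violating prefix: 7 events

prefix check: 1..6 passes, 1..7 fails once e3's time-7 response joins
the 3 completed operations admit 2 real-time orders; each fails the queue replay
no escape via the 1 pending operation (e4): every completion choice fails
e.g. e1, e2, e3 (pending dropped): illegal at step 3, since e3 take() → 60 cannot apply there
e.g. e1, e3, e2 (pending dropped): illegal at step 2, since e3 take() → 60 cannot apply there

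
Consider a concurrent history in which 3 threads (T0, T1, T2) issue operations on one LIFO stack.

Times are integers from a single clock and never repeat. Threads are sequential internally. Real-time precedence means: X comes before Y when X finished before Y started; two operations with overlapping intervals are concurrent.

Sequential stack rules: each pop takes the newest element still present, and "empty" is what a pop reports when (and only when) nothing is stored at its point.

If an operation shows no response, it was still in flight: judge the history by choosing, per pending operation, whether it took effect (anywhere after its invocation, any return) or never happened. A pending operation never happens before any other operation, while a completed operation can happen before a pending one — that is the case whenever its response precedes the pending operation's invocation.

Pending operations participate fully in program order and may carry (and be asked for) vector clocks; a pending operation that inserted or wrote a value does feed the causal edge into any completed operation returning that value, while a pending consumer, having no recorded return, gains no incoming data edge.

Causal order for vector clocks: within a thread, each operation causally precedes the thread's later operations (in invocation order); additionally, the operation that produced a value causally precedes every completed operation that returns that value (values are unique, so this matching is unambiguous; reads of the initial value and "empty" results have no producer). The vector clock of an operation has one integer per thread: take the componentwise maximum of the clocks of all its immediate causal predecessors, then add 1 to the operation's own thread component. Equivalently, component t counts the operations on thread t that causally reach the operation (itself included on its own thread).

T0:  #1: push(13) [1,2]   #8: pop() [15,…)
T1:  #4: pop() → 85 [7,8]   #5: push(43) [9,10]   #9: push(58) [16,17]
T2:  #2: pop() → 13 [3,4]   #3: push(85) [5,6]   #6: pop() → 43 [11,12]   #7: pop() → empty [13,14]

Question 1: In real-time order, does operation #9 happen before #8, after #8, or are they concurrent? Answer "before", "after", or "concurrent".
#9 spans [16,17], #8 spans [15,…)
the intervals overlap in both directions

concurrent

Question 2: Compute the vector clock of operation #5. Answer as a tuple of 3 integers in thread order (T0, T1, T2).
invoked at 1, #1 has no predecessors; its own T0 bump gives (1, 0, 0)
invoked at 3, #2 merges VC(#1)=(1, 0, 0) and bumps T2's slot → (1, 0, 1)
invoked at 15, #8 merges VC(#1)=(1, 0, 0) and bumps T0's slot → (2, 0, 0)
invoked at 5, #3 merges VC(#2)=(1, 0, 1) and bumps T2's slot → (1, 0, 2)
invoked at 7, #4 merges VC(#3)=(1, 0, 2) and bumps T1's slot → (1, 1, 2)
invoked at 9, #5 merges VC(#4)=(1, 1, 2) and bumps T1's slot → (1, 2, 2)
invoked at 11, #6 merges VC(#3)=(1, 0, 2), VC(#5)=(1, 2, 2) and bumps T2's slot → (1, 2, 3)
invoked at 16, #9 merges VC(#5)=(1, 2, 2) and bumps T1's slot → (1, 3, 2)
invoked at 13, #7 merges VC(#6)=(1, 2, 3) and bumps T2's slot → (1, 2, 4)
target: VC(#5) = (1, 2, 2)

(1, 2, 2)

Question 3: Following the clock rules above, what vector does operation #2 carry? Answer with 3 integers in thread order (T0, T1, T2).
#1 (invocation 1): nothing precedes it; T0's component alone gives (1, 0, 0)
#2 (invocation 3): componentwise max over VC(#1)=(1, 0, 0), +1 at T2, giving (1, 0, 1)
#8 (invocation 15): componentwise max over VC(#1)=(1, 0, 0), +1 at T0, giving (2, 0, 0)
#3 (invocation 5): componentwise max over VC(#2)=(1, 0, 1), +1 at T2, giving (1, 0, 2)
#4 (invocation 7): componentwise max over VC(#3)=(1, 0, 2), +1 at T1, giving (1, 1, 2)
#5 (invocation 9): componentwise max over VC(#4)=(1, 1, 2), +1 at T1, giving (1, 2, 2)
#6 (invocation 11): componentwise max over VC(#3)=(1, 0, 2), VC(#5)=(1, 2, 2), +1 at T2, giving (1, 2, 3)
#9 (invocation 16): componentwise max over VC(#5)=(1, 2, 2), +1 at T1, giving (1, 3, 2)
#7 (invocation 13): componentwise max over VC(#6)=(1, 2, 3), +1 at T2, giving (1, 2, 4)
target: VC(#2) = (1, 0, 1)

(1, 0, 1)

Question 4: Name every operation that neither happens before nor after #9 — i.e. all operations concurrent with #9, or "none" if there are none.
#9 spans [16,17]; an op avoiding the whole window 16..17 is ordered, any other is concurrent
#1 [1,2]: before
#2 [3,4]: before
#3 [5,6]: before
#4 [7,8]: before
#5 [9,10]: before
#6 [11,12]: before
#7 [13,14]: before
#8 [15,…): concurrent

#8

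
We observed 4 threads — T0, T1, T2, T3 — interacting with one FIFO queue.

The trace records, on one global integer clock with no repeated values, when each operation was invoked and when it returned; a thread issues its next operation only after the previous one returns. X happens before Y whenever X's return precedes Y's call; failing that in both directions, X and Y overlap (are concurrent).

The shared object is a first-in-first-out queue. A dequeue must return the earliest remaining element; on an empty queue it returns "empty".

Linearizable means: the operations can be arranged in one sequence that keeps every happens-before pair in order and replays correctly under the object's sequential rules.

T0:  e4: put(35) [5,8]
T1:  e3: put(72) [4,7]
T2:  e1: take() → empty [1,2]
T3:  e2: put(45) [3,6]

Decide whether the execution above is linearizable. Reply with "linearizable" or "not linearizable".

linearizable

one valid linearization: e1, e2, e3, e4
1. e1 take() → empty, leaving queue <>
2. e2 put(45), leaving queue <45>
3. e3 put(72), leaving queue <45,72>
4. e4 put(35), leaving queue <45,72,35>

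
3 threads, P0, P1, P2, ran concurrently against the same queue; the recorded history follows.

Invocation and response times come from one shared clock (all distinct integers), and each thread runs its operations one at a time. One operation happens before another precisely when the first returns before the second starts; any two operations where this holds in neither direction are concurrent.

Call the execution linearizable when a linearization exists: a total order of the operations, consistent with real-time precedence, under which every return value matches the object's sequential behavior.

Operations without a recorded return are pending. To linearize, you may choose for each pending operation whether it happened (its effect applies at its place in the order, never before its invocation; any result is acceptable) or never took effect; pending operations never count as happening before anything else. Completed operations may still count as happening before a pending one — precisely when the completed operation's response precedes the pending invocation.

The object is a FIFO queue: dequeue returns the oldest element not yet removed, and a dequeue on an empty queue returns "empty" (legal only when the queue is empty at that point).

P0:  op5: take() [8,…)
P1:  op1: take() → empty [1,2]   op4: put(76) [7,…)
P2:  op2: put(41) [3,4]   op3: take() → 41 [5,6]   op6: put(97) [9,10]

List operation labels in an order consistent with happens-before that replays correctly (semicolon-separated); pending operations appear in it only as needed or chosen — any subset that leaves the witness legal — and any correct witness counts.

step 1: op1 take() → empty — queue <>
step 2: op2 put(41) — queue <41>
step 3: op3 take() → 41 — queue <>
step 4: op4 put(76) (pending, included) — queue <76>
step 5: op5 take() (pending, included) — queue <>
step 6: op6 put(97) — queue <97>

op1; op2; op3; op4; op5; op6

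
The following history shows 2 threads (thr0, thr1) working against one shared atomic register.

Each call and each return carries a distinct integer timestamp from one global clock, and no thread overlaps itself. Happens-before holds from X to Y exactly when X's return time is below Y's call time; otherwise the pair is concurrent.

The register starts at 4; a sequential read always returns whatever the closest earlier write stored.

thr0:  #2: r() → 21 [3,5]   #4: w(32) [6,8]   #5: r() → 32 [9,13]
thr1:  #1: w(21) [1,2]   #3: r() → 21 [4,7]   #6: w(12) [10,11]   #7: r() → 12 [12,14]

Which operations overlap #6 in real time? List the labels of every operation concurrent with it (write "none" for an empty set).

#5

overlap test against #6 [10,11]: concurrent iff the interval meets 10..11
#1 [1,2]: before
#2 [3,5]: before
#3 [4,7]: before
#4 [6,8]: before
#5 [9,13]: concurrent
#7 [12,14]: after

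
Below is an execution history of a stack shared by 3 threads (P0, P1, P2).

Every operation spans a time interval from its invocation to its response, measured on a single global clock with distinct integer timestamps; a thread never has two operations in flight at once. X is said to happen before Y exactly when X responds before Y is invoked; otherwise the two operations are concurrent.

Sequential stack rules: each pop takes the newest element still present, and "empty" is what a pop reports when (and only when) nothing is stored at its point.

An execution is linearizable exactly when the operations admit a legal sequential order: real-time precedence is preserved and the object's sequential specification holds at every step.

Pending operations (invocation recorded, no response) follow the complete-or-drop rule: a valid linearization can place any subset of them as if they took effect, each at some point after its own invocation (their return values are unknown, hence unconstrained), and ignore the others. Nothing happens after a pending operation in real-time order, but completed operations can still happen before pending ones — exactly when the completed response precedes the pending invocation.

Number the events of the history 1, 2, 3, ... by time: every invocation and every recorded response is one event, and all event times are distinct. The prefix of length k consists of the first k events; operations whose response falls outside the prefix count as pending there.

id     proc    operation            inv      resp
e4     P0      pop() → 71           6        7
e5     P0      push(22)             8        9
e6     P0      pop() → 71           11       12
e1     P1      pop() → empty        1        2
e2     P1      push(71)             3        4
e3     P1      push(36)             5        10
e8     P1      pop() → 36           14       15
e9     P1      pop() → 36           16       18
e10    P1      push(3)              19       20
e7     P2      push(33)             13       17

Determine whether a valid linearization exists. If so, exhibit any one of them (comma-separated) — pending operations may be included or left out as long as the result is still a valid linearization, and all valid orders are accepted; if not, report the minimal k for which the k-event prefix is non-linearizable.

not linearizable — minimal violating prefix: 12 events

events 1..11 are fine; event 12 — the response of e6 at time 12 — makes the prefix non-linearizable
checked exhaustively: 3 real-time-consistent orders of 6 completed operations, zero legal stack replays
for example e1, e2, e3, e4, e5, e6 fails at step 4: e4 pop() → 71 is not legal there
for example e1, e2, e4, e3, e5, e6 fails at step 6: e6 pop() → 71 is not legal there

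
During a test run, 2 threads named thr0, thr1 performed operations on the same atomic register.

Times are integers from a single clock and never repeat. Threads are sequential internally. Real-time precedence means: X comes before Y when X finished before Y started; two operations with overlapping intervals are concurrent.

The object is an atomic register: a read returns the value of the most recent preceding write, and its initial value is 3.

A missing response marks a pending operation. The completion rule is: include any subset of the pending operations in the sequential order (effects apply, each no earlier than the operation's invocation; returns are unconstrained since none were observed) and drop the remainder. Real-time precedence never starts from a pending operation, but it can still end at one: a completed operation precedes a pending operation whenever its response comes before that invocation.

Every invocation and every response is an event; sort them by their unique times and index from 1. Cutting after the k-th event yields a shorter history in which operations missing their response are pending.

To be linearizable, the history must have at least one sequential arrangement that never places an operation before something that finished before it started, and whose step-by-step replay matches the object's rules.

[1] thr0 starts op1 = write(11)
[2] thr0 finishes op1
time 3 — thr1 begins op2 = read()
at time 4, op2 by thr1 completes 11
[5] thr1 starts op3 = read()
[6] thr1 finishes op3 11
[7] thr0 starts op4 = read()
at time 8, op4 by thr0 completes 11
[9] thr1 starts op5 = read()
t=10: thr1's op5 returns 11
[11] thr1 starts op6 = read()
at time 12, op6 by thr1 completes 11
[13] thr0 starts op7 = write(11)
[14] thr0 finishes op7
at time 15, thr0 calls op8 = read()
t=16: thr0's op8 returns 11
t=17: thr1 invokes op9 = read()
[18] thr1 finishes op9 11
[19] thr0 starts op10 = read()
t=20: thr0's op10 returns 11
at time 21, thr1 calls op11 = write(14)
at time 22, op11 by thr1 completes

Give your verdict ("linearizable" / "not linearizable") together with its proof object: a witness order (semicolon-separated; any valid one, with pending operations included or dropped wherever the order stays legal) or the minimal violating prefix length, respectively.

1. op1 write(11), leaving value 11
2. op2 read() → 11, leaving value 11
3. op3 read() → 11, leaving value 11
4. op4 read() → 11, leaving value 11
5. op5 read() → 11, leaving value 11
6. op6 read() → 11, leaving value 11
7. op7 write(11), leaving value 11
8. op8 read() → 11, leaving value 11
9. op9 read() → 11, leaving value 11
10. op10 read() → 11, leaving value 11
11. op11 write(14), leaving value 14

linearizable — witness: op1; op2; op3; op4; op5; op6; op7; op8; op9; op10; op11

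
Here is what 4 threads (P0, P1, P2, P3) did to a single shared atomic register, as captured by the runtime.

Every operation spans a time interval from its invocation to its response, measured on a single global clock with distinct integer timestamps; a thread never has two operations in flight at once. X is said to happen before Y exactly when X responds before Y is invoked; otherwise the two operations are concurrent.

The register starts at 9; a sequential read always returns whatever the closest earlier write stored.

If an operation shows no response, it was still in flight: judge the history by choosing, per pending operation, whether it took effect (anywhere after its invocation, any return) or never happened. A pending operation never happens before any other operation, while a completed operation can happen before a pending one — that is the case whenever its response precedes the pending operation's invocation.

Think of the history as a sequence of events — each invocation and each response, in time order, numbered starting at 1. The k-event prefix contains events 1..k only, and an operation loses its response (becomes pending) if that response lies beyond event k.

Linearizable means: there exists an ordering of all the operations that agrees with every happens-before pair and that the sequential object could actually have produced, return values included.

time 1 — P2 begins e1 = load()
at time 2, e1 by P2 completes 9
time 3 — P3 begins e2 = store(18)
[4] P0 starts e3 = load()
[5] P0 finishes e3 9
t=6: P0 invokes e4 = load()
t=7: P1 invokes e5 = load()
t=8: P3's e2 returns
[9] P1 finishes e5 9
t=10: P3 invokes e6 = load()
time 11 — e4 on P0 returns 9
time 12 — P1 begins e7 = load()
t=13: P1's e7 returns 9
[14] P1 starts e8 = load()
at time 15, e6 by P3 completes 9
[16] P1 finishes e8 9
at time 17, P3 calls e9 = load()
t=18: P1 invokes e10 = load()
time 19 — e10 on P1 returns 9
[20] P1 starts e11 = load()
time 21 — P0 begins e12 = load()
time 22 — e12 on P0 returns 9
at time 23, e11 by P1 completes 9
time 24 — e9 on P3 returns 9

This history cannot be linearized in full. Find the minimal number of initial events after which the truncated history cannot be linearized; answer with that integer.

one valid order for events 1..12 is e1, e3, e4, e5, e2:
after step 1 (e1 load() → 9): value 9
after step 2 (e3 load() → 9): value 9
after step 3 (e4 load() → 9): value 9
after step 4 (e5 load() → 9): value 9
after step 5 (e2 store(18)): value 18
include event 13 — e7 responding at 13 — and every candidate order breaks
include/drop combinations of the 1 pending operation (e6) were all tried; none helps
for example e1, e2, e3, e4, e5, e7 (pending dropped) fails at step 3: e3 load() → 9 is not legal there
for example e1, e2, e3, e5, e4, e7 (pending dropped) fails at step 3: e3 load() → 9 is not legal there

13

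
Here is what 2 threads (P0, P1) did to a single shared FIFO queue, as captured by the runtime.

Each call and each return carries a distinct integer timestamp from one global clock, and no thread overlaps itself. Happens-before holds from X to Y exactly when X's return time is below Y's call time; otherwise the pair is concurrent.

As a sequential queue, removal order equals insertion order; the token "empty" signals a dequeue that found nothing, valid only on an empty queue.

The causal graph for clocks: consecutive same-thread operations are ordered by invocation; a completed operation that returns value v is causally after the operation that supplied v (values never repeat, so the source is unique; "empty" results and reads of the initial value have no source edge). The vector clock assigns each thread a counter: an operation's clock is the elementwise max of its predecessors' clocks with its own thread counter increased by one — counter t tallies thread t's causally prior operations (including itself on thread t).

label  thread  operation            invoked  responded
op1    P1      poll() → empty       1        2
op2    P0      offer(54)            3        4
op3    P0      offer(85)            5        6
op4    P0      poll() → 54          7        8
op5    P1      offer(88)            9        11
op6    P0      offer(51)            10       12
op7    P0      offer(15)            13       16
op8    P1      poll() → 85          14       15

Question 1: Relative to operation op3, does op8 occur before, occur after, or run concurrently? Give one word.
Answer: after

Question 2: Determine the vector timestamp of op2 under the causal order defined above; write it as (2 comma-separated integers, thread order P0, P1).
Answer: (1, 0)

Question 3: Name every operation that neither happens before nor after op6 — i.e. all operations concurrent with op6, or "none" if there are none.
Answer: op5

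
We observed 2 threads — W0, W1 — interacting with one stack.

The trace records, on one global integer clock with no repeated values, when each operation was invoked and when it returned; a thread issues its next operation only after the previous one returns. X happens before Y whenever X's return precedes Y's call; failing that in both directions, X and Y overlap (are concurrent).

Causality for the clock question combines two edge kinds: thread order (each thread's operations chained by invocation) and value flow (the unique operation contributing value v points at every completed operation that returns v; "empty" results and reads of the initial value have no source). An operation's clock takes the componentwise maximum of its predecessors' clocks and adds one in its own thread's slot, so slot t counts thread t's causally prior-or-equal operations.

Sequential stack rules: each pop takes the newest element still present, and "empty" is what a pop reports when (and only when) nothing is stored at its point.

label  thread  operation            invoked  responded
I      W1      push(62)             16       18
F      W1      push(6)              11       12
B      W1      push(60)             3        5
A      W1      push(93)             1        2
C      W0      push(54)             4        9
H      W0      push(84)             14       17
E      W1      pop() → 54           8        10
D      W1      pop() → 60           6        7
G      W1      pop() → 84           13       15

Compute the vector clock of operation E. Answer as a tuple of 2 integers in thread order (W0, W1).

(1, 4)

A (invocation 1): nothing precedes it; W1's component alone gives (0, 1)
C (invocation 4): nothing precedes it; W0's component alone gives (1, 0)
invoked at 3, B merges VC(A)=(0, 1) and bumps W1's slot → (0, 2)
invoked at 14, H merges VC(C)=(1, 0) and bumps W0's slot → (2, 0)
invoked at 6, D merges VC(B)=(0, 2) and bumps W1's slot → (0, 3)
invoked at 8, E merges VC(C)=(1, 0), VC(D)=(0, 3) and bumps W1's slot → (1, 4)
invoked at 11, F merges VC(E)=(1, 4) and bumps W1's slot → (1, 5)
invoked at 13, G merges VC(F)=(1, 5), VC(H)=(2, 0) and bumps W1's slot → (2, 6)
invoked at 16, I merges VC(G)=(2, 6) and bumps W1's slot → (2, 7)
target: VC(E) = (1, 4)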